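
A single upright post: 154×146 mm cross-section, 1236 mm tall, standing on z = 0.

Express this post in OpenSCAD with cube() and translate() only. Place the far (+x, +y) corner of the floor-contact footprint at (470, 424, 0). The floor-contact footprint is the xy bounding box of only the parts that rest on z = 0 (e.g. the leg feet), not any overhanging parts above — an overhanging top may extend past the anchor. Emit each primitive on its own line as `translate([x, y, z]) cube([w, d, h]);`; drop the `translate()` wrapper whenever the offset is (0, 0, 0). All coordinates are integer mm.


translate([316, 278, 0]) cube([154, 146, 1236]);


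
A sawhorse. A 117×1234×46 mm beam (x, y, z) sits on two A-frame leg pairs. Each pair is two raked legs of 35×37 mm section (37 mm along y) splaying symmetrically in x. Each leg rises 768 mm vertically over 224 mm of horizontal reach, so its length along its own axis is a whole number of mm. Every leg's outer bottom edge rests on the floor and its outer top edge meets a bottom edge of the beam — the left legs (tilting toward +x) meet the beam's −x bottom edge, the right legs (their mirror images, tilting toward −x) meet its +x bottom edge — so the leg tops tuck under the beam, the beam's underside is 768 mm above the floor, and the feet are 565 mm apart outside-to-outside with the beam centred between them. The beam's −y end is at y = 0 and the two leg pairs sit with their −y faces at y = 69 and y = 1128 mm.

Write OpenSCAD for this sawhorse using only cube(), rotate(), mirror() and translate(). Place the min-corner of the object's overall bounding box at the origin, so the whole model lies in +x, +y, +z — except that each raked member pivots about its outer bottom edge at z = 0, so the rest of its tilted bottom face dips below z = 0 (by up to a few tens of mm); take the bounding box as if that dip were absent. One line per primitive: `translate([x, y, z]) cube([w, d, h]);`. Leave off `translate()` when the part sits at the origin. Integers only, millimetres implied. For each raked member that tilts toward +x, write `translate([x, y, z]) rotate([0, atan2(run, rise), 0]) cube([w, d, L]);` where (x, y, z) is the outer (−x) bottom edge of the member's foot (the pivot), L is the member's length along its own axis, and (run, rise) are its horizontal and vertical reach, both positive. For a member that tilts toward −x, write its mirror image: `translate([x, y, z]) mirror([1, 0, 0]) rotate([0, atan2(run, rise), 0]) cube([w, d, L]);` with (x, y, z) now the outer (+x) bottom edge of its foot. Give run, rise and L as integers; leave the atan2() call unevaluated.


translate([224, 0, 768]) cube([117, 1234, 46]);
translate([0, 69, 0]) rotate([0, atan2(224, 768), 0]) cube([35, 37, 800]);
translate([565, 69, 0]) mirror([1, 0, 0]) rotate([0, atan2(224, 768), 0]) cube([35, 37, 800]);
translate([0, 1128, 0]) rotate([0, atan2(224, 768), 0]) cube([35, 37, 800]);
translate([565, 1128, 0]) mirror([1, 0, 0]) rotate([0, atan2(224, 768), 0]) cube([35, 37, 800]);


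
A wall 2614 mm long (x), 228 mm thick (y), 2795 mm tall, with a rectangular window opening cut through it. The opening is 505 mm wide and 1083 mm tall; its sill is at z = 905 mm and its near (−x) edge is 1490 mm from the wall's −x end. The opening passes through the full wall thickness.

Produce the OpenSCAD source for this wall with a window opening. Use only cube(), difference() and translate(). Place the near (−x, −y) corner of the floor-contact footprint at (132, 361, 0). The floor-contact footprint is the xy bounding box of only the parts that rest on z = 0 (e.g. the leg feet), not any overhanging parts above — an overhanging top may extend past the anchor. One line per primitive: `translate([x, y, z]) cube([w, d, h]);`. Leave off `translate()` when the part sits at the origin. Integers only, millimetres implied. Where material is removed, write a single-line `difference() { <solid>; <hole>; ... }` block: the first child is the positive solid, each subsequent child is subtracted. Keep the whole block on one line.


difference() { translate([132, 361, 0]) cube([2614, 228, 2795]); translate([1622, 361, 905]) cube([505, 228, 1083]); }


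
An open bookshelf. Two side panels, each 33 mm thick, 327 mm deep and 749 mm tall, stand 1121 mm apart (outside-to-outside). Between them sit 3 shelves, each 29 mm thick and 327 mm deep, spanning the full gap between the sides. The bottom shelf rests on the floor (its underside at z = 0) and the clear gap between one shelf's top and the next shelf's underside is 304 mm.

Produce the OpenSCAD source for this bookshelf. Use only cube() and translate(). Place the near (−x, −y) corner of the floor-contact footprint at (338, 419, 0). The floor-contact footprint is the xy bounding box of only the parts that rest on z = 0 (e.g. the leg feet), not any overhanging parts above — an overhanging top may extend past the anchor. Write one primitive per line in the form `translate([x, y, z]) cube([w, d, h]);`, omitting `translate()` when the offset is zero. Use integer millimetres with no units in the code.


translate([338, 419, 0]) cube([33, 327, 749]);
translate([1426, 419, 0]) cube([33, 327, 749]);
translate([371, 419, 0]) cube([1055, 327, 29]);
translate([371, 419, 333]) cube([1055, 327, 29]);
translate([371, 419, 666]) cube([1055, 327, 29]);


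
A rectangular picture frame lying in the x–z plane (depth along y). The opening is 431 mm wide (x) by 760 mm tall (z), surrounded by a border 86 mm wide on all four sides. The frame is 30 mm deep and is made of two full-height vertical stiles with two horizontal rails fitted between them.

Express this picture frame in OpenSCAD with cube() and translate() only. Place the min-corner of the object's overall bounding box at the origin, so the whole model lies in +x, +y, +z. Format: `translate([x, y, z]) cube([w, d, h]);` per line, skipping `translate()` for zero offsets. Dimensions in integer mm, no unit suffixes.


cube([86, 30, 932]);
translate([517, 0, 0]) cube([86, 30, 932]);
translate([86, 0, 0]) cube([431, 30, 86]);
translate([86, 0, 846]) cube([431, 30, 86]);


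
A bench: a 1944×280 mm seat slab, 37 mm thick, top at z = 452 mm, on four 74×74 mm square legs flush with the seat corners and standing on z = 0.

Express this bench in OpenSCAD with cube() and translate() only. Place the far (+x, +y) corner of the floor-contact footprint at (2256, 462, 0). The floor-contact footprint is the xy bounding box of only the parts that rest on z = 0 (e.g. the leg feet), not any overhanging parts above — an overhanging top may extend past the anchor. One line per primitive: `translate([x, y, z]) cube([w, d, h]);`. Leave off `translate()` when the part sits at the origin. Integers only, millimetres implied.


translate([312, 182, 415]) cube([1944, 280, 37]);
translate([312, 182, 0]) cube([74, 74, 415]);
translate([312, 388, 0]) cube([74, 74, 415]);
translate([2182, 182, 0]) cube([74, 74, 415]);
translate([2182, 388, 0]) cube([74, 74, 415]);


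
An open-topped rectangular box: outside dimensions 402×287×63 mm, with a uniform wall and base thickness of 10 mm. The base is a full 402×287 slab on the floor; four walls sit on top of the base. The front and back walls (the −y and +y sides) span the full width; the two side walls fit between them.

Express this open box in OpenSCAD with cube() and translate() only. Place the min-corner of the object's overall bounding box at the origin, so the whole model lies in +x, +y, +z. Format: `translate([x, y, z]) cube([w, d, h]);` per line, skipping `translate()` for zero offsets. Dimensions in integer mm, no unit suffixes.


cube([402, 287, 10]);
translate([0, 0, 10]) cube([402, 10, 53]);
translate([0, 277, 10]) cube([402, 10, 53]);
translate([0, 10, 10]) cube([10, 267, 53]);
translate([392, 10, 10]) cube([10, 267, 53]);


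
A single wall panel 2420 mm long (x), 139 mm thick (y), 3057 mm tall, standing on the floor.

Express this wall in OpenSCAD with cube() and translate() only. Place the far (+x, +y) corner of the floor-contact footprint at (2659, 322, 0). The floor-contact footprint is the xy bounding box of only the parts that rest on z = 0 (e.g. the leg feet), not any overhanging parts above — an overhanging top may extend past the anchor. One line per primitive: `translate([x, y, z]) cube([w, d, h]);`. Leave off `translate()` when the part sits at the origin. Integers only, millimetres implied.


translate([239, 183, 0]) cube([2420, 139, 3057]);


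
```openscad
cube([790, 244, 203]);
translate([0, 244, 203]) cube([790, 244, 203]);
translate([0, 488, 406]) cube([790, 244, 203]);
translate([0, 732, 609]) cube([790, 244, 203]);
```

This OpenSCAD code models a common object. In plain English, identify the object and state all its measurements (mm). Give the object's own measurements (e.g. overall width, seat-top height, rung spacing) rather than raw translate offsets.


A straight staircase of 4 solid steps. Each step is 790 mm wide (x), 244 mm deep (y, the going) and 203 mm tall (the rise). The first step rests on the floor; each subsequent step sits one going further in +y and one rise higher in +z, directly behind and above the previous step with no overlap.


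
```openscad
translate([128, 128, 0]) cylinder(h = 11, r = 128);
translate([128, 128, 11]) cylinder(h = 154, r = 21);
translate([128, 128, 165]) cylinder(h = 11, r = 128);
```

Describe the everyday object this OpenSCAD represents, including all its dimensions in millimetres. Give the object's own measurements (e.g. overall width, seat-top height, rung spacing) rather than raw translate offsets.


A spool: two coaxial disc flanges of radius 128 mm and thickness 11 mm, joined by a core cylinder of radius 21 mm and height 154 mm. The lower flange rests on z = 0 and the three cylinders share a vertical axis.


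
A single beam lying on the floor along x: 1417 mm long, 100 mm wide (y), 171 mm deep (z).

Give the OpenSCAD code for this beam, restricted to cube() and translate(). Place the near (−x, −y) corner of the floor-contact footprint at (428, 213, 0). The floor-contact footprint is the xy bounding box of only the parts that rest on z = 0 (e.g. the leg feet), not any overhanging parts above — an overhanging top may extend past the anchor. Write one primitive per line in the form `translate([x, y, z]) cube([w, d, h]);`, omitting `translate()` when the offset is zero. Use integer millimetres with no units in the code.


translate([428, 213, 0]) cube([1417, 100, 171]);


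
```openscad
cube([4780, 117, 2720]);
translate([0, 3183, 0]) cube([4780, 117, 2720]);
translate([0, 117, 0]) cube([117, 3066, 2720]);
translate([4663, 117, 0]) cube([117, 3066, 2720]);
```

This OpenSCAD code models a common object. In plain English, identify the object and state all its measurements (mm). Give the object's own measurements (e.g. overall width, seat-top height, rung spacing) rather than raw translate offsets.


The wall frame of a small rectangular building: four walls, each 2720 mm tall and 117 mm thick, enclosing a footprint 4780 mm (x) by 3300 mm (y) outside-to-outside, with no floor or roof. The front and back walls (the −y and +y sides) span the full width; the two side walls fit between them.


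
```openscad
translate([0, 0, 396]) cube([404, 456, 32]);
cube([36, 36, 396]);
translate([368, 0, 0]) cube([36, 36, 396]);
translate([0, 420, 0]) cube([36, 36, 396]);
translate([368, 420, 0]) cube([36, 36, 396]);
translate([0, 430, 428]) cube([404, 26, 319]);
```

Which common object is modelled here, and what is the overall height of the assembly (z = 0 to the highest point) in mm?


A chair. The overall height is 747 mm.

A slab on four corner posts with a tall panel at the back — a chair. The seat slab sits at z = 396 with thickness 32, and the 319 mm backrest starts at the seat top, so the overall height is 396 + 32 + 319 = 747 mm.


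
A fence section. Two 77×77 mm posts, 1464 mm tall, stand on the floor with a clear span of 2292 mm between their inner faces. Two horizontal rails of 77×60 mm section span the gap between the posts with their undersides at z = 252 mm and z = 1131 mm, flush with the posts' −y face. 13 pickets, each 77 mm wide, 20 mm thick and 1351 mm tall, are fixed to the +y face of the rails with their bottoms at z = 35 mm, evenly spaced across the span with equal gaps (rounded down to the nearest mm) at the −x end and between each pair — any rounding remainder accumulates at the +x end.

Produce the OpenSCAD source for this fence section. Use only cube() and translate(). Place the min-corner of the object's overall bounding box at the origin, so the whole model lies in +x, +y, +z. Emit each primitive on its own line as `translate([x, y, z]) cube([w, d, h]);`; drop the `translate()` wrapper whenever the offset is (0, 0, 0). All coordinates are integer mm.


cube([77, 77, 1464]);
translate([2369, 0, 0]) cube([77, 77, 1464]);
translate([77, 0, 252]) cube([2292, 77, 60]);
translate([77, 0, 1131]) cube([2292, 77, 60]);
translate([169, 77, 35]) cube([77, 20, 1351]);
translate([338, 77, 35]) cube([77, 20, 1351]);
translate([507, 77, 35]) cube([77, 20, 1351]);
translate([676, 77, 35]) cube([77, 20, 1351]);
translate([845, 77, 35]) cube([77, 20, 1351]);
translate([1014, 77, 35]) cube([77, 20, 1351]);
translate([1183, 77, 35]) cube([77, 20, 1351]);
translate([1352, 77, 35]) cube([77, 20, 1351]);
translate([1521, 77, 35]) cube([77, 20, 1351]);
translate([1690, 77, 35]) cube([77, 20, 1351]);
translate([1859, 77, 35]) cube([77, 20, 1351]);
translate([2028, 77, 35]) cube([77, 20, 1351]);
translate([2197, 77, 35]) cube([77, 20, 1351]);


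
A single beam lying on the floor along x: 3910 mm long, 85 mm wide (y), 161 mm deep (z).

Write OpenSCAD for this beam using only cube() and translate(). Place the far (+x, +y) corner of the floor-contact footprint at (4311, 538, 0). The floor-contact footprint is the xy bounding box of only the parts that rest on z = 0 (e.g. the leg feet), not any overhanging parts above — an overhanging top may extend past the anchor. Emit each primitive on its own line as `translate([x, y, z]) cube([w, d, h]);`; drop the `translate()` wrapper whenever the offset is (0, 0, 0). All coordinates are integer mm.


translate([401, 453, 0]) cube([3910, 85, 161]);


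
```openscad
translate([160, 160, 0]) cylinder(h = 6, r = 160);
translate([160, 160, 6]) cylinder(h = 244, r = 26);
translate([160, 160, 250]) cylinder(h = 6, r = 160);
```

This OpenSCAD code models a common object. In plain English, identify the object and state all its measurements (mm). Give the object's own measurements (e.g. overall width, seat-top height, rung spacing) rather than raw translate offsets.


A spool: two coaxial disc flanges of radius 160 mm and thickness 6 mm, joined by a core cylinder of radius 26 mm and height 244 mm. The lower flange rests on z = 0 and the three cylinders share a vertical axis.


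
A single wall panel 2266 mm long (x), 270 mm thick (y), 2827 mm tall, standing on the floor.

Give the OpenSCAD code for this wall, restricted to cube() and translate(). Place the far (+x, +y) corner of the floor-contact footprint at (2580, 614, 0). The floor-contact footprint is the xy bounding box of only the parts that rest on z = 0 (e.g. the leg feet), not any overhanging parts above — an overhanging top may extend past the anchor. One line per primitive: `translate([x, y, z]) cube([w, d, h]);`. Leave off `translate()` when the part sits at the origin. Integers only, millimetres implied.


translate([314, 344, 0]) cube([2266, 270, 2827]);


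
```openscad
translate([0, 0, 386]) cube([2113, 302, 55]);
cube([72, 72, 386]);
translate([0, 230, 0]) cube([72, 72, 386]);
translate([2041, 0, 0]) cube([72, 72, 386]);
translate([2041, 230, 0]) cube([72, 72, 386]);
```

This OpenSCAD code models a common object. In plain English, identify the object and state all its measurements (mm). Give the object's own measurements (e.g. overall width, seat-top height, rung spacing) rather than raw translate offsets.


A long wooden bench with a 2113 mm (x) × 302 mm (y) seat, 55 mm thick, its top surface 441 mm above the floor. Four 72 mm square legs at the seat corners, flush with the edges, run from z = 0 to the seat underside.


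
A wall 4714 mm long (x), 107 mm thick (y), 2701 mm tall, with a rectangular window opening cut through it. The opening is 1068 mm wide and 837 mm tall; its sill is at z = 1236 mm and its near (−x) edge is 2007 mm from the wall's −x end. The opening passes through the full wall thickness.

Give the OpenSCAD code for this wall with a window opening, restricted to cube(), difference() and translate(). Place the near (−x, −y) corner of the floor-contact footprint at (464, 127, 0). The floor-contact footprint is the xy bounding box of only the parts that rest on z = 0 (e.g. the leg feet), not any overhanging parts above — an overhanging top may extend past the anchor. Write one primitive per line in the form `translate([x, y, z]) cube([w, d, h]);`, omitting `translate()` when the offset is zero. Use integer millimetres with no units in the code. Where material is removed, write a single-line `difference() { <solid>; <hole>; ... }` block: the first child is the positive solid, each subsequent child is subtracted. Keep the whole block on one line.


difference() { translate([464, 127, 0]) cube([4714, 107, 2701]); translate([2471, 127, 1236]) cube([1068, 107, 837]); }


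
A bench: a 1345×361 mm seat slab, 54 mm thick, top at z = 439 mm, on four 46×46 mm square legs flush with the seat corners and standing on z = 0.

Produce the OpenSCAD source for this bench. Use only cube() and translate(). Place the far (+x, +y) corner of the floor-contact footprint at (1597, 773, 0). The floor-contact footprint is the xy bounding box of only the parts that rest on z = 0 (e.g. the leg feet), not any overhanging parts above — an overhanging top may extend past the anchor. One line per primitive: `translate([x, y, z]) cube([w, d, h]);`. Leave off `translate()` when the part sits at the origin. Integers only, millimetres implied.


// leg_h = 439 − 54 = 385
translate([252, 412, 385]) cube([1345, 361, 54]);
translate([252, 412, 0]) cube([46, 46, 385]);
translate([252, 727, 0]) cube([46, 46, 385]);
translate([1551, 412, 0]) cube([46, 46, 385]);
translate([1551, 727, 0]) cube([46, 46, 385]);


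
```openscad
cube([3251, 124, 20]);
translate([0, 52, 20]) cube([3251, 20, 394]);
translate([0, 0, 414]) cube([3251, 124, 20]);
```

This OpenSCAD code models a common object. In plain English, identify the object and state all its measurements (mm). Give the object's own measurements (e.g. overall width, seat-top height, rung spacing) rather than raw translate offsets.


An I-beam lying along x, 3251 mm long. Overall section height 434 mm. Two flanges 124 mm wide (y) and 20 mm thick, one on the floor and one at the top; a web 20 mm thick runs between them, centred on the flange width.


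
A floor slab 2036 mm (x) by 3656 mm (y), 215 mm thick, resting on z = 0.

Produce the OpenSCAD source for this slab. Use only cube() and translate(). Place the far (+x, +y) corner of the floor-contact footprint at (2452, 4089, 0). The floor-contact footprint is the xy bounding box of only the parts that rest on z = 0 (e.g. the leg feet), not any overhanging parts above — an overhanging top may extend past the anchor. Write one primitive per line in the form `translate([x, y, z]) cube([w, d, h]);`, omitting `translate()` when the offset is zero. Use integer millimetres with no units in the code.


translate([416, 433, 0]) cube([2036, 3656, 215]);


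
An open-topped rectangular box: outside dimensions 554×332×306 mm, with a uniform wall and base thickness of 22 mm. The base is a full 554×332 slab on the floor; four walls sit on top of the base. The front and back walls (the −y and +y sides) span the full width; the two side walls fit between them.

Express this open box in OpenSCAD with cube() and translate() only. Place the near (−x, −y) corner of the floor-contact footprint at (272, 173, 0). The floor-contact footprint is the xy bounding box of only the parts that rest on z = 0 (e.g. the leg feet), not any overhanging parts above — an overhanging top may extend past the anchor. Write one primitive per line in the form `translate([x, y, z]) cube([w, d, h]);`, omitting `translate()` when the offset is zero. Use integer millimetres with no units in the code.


translate([272, 173, 0]) cube([554, 332, 22]);
translate([272, 173, 22]) cube([554, 22, 284]);
translate([272, 483, 22]) cube([554, 22, 284]);
translate([272, 195, 22]) cube([22, 288, 284]);
translate([804, 195, 22]) cube([22, 288, 284]);


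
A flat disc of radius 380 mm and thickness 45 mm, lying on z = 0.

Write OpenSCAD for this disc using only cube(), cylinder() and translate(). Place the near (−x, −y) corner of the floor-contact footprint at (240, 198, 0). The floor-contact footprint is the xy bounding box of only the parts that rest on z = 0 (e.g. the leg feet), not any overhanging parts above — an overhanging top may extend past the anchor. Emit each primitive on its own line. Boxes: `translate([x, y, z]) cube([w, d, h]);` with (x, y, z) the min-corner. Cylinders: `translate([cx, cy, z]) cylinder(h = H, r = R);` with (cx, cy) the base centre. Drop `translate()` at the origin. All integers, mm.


translate([620, 578, 0]) cylinder(h = 45, r = 380);


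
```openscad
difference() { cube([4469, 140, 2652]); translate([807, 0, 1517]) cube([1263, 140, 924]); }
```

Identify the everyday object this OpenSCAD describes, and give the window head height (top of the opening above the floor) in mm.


A wall with a window opening. The window head height is 2441 mm.

A wall with a rectangular opening subtracted — a window. Sill at z = 1517, opening 924 mm tall, so the head is at 1517 + 924 = 2441 mm.


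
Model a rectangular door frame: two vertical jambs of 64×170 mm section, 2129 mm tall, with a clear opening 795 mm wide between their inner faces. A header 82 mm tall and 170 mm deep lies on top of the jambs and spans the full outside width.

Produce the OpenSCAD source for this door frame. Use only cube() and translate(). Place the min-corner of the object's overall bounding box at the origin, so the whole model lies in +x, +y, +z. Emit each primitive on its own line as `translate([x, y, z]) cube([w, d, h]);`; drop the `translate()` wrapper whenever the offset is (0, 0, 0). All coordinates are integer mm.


cube([64, 170, 2129]);
translate([859, 0, 0]) cube([64, 170, 2129]);
translate([0, 0, 2129]) cube([923, 170, 82]);


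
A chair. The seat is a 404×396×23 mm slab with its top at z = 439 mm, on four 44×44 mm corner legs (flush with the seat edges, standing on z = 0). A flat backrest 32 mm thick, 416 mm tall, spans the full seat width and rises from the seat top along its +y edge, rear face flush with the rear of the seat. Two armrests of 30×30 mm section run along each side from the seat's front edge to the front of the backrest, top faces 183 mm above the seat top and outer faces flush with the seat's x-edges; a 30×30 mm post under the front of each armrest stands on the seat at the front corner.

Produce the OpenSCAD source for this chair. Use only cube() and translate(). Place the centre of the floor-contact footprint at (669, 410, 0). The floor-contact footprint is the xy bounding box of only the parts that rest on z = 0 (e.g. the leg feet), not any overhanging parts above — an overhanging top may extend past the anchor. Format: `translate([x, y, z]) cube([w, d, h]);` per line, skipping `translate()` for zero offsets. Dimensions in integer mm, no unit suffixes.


translate([467, 212, 416]) cube([404, 396, 23]);
translate([467, 212, 0]) cube([44, 44, 416]);
translate([827, 212, 0]) cube([44, 44, 416]);
translate([467, 564, 0]) cube([44, 44, 416]);
translate([827, 564, 0]) cube([44, 44, 416]);
translate([467, 576, 439]) cube([404, 32, 416]);
translate([467, 212, 592]) cube([30, 364, 30]);
translate([841, 212, 592]) cube([30, 364, 30]);
translate([467, 212, 439]) cube([30, 30, 153]);
translate([841, 212, 439]) cube([30, 30, 153]);


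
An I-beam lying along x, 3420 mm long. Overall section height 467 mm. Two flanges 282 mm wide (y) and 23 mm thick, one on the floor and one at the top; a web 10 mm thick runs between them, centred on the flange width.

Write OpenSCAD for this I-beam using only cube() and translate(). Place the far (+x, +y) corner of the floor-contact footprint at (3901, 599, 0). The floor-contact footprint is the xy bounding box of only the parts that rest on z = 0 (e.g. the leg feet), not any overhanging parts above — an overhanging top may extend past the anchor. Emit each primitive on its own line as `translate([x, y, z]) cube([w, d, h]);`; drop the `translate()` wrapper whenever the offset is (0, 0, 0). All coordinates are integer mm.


translate([481, 317, 0]) cube([3420, 282, 23]);
translate([481, 453, 23]) cube([3420, 10, 421]);
translate([481, 317, 444]) cube([3420, 282, 23]);


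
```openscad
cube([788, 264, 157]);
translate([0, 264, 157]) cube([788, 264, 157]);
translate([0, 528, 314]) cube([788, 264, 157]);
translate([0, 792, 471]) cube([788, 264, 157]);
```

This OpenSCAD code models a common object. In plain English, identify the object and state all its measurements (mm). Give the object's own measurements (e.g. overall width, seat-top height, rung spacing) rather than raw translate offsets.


A straight staircase of 4 solid steps. Each step is 788 mm wide (x), 264 mm deep (y, the going) and 157 mm tall (the rise). The first step rests on the floor; each subsequent step sits one going further in +y and one rise higher in +z, directly behind and above the previous step with no overlap.


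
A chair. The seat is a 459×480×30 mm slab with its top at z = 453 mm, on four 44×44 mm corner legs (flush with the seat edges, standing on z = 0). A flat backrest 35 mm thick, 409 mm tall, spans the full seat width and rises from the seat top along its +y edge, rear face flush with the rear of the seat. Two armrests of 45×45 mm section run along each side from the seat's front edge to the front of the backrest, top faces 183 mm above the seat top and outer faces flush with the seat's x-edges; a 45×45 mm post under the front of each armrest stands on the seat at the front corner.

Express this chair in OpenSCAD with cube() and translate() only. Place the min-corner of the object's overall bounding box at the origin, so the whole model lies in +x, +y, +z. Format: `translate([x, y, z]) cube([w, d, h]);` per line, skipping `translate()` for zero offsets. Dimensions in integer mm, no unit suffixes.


// leg_h = 453 - 30 = 423
// arm post h = 183 - 45 = 138
translate([0, 0, 423]) cube([459, 480, 30]);
cube([44, 44, 423]);
translate([415, 0, 0]) cube([44, 44, 423]);
translate([0, 436, 0]) cube([44, 44, 423]);
translate([415, 436, 0]) cube([44, 44, 423]);
translate([0, 445, 453]) cube([459, 35, 409]);
translate([0, 0, 591]) cube([45, 445, 45]);
translate([414, 0, 591]) cube([45, 445, 45]);
translate([0, 0, 453]) cube([45, 45, 138]);
translate([414, 0, 453]) cube([45, 45, 138]);


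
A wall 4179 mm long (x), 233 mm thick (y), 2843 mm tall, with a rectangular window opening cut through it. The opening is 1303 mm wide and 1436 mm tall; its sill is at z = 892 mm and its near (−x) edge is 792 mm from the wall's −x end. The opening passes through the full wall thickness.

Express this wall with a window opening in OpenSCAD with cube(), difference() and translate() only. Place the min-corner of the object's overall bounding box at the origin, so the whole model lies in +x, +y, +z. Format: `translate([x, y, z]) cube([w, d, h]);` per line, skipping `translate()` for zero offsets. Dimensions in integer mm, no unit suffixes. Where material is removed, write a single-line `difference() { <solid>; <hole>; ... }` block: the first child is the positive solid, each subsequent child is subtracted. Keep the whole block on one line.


difference() { cube([4179, 233, 2843]); translate([792, 0, 892]) cube([1303, 233, 1436]); }


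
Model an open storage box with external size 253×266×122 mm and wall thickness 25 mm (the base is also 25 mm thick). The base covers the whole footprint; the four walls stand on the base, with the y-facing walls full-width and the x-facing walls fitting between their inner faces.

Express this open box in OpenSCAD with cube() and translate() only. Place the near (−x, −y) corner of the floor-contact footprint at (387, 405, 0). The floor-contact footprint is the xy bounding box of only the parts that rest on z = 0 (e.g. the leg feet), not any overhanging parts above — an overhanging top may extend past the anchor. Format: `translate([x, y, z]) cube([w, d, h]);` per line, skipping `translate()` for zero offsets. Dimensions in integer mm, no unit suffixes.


translate([387, 405, 0]) cube([253, 266, 25]);
translate([387, 405, 25]) cube([253, 25, 97]);
translate([387, 646, 25]) cube([253, 25, 97]);
translate([387, 430, 25]) cube([25, 216, 97]);
translate([615, 430, 25]) cube([25, 216, 97]);


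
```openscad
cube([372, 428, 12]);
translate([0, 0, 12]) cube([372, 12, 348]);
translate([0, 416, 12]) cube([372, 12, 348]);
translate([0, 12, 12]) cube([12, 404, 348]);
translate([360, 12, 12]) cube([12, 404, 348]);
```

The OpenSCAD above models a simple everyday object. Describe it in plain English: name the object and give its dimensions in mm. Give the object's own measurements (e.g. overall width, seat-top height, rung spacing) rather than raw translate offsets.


An open-topped rectangular box: outside dimensions 372×428×360 mm, with a uniform wall and base thickness of 12 mm. The base is a full 372×428 slab on the floor; four walls sit on top of the base. The front and back walls (the −y and +y sides) span the full width; the two side walls fit between them.


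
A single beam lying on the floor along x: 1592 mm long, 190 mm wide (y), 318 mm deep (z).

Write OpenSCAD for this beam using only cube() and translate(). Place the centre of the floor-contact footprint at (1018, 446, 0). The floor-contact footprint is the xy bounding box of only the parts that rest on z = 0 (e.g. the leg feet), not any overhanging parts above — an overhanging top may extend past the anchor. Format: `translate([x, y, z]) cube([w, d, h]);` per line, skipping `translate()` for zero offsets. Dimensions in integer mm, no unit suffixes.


translate([222, 351, 0]) cube([1592, 190, 318]);


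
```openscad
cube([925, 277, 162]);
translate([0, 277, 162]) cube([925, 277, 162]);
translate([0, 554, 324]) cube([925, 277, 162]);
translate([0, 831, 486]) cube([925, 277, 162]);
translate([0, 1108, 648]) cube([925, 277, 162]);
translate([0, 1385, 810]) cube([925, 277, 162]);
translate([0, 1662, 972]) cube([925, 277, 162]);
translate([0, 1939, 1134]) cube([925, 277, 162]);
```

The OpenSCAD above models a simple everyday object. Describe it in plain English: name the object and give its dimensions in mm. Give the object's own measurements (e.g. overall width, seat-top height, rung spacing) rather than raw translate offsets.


A straight staircase of 8 solid steps. Each step is 925 mm wide (x), 277 mm deep (y, the going) and 162 mm tall (the rise). The first step rests on the floor; each subsequent step sits one going further in +y and one rise higher in +z, directly behind and above the previous step with no overlap.


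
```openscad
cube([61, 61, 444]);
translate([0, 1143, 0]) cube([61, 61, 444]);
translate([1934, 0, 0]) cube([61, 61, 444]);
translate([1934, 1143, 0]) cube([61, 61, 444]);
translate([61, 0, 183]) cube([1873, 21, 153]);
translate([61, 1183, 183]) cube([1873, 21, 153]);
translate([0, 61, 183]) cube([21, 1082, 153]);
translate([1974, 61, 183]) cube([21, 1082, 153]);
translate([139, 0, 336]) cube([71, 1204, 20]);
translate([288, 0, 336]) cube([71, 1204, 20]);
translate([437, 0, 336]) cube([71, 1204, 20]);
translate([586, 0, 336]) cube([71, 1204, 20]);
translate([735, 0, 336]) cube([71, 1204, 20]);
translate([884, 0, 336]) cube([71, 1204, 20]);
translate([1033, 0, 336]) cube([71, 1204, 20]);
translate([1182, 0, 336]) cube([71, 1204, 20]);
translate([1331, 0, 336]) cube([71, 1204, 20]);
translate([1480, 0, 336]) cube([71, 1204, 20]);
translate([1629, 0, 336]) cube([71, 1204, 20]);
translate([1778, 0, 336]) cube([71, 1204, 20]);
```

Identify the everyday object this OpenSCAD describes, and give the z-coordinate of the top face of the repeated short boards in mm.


A bed frame. The slat-top height is 356 mm.

Four posts, four rails, and a row of slats — a bed frame. Slats sit on the rails at z = 183 + 153 = 336; with slat thickness 20, the top is 356 mm.


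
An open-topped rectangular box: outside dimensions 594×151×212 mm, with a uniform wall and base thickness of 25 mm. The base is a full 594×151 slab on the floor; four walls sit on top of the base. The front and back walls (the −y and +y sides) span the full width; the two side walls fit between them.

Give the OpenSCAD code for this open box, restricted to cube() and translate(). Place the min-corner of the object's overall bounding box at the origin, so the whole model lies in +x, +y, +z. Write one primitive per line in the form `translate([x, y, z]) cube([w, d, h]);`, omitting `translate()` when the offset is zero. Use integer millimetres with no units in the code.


cube([594, 151, 25]);
translate([0, 0, 25]) cube([594, 25, 187]);
translate([0, 126, 25]) cube([594, 25, 187]);
translate([0, 25, 25]) cube([25, 101, 187]);
translate([569, 25, 25]) cube([25, 101, 187]);


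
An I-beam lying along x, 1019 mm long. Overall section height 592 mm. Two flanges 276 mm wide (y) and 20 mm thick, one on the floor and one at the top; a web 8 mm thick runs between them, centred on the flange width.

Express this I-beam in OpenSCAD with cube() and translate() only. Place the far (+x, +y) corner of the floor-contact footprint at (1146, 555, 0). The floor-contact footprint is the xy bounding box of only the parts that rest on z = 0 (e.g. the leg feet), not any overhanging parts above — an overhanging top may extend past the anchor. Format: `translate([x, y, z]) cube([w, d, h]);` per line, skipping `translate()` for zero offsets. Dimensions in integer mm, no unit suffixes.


translate([127, 279, 0]) cube([1019, 276, 20]);
translate([127, 413, 20]) cube([1019, 8, 552]);
translate([127, 279, 572]) cube([1019, 276, 20]);


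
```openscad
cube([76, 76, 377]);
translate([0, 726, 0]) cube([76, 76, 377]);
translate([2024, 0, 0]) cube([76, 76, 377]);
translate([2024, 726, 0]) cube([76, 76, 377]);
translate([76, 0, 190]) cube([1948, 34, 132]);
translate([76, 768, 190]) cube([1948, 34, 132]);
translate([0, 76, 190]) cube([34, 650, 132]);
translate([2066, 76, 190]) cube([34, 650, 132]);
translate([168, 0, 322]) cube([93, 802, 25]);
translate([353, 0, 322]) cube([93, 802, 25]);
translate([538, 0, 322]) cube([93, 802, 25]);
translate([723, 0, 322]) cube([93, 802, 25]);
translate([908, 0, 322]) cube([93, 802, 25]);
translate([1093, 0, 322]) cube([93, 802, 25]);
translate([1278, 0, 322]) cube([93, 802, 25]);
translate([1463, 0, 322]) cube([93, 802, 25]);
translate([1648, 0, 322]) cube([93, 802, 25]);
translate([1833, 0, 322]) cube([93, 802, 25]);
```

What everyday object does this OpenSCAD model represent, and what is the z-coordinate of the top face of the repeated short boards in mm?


A bed frame. The slat-top height is 347 mm.

Four posts, four rails, and a row of slats — a bed frame. Slats sit on the rails at z = 190 + 132 = 322; with slat thickness 25, the top is 347 mm.


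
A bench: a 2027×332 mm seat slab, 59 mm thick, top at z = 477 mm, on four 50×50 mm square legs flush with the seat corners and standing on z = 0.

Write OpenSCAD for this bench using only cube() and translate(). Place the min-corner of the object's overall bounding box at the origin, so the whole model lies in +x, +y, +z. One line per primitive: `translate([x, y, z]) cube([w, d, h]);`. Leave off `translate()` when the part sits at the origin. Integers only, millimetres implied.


translate([0, 0, 418]) cube([2027, 332, 59]);
cube([50, 50, 418]);
translate([0, 282, 0]) cube([50, 50, 418]);
translate([1977, 0, 0]) cube([50, 50, 418]);
translate([1977, 282, 0]) cube([50, 50, 418]);


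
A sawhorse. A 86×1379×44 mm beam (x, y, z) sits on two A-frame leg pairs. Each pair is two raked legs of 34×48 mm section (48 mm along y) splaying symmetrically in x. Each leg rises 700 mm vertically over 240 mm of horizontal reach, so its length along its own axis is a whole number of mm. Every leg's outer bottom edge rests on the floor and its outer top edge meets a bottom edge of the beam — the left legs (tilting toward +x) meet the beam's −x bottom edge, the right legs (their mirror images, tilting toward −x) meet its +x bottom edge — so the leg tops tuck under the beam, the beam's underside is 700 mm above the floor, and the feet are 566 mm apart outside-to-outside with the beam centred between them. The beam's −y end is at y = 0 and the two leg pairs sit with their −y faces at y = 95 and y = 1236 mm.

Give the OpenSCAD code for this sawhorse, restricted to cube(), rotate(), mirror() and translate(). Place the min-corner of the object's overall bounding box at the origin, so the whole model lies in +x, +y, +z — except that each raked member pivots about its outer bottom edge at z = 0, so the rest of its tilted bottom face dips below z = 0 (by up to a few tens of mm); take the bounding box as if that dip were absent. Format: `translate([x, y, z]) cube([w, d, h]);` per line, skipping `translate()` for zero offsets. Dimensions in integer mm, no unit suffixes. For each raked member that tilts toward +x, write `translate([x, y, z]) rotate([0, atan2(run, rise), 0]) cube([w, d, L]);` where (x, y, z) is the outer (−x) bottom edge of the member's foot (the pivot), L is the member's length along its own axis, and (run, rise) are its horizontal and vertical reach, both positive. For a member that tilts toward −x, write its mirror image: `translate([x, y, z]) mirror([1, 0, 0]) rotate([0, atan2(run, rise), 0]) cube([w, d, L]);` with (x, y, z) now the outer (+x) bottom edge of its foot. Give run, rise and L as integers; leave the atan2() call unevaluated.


// leg length = √(240² + 700²) = 740
// right-leg outer foot x = 2·240 + 86 = 566
// beam min-corner = (240, 0, 700)
translate([240, 0, 700]) cube([86, 1379, 44]);
translate([0, 95, 0]) rotate([0, atan2(240, 700), 0]) cube([34, 48, 740]);
translate([566, 95, 0]) mirror([1, 0, 0]) rotate([0, atan2(240, 700), 0]) cube([34, 48, 740]);
translate([0, 1236, 0]) rotate([0, atan2(240, 700), 0]) cube([34, 48, 740]);
translate([566, 1236, 0]) mirror([1, 0, 0]) rotate([0, atan2(240, 700), 0]) cube([34, 48, 740]);


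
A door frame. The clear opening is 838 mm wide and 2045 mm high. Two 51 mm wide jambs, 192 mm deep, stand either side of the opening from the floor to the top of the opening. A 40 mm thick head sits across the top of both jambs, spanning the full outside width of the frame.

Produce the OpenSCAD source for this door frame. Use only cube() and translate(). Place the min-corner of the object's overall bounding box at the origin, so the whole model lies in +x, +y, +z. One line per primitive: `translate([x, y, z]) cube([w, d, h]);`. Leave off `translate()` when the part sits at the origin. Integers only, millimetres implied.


cube([51, 192, 2045]);
translate([889, 0, 0]) cube([51, 192, 2045]);
translate([0, 0, 2045]) cube([940, 192, 40]);


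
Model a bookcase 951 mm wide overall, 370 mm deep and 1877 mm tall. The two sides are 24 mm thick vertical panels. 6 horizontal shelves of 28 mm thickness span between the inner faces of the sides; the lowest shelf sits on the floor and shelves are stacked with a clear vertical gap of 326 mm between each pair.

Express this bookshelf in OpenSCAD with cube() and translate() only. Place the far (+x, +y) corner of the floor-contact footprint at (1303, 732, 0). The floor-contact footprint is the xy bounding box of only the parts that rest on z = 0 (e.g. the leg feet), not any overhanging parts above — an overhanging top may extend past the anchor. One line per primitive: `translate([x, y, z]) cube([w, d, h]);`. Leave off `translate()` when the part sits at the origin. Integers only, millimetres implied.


translate([352, 362, 0]) cube([24, 370, 1877]);
translate([1279, 362, 0]) cube([24, 370, 1877]);
translate([376, 362, 0]) cube([903, 370, 28]);
translate([376, 362, 354]) cube([903, 370, 28]);
translate([376, 362, 708]) cube([903, 370, 28]);
translate([376, 362, 1062]) cube([903, 370, 28]);
translate([376, 362, 1416]) cube([903, 370, 28]);
translate([376, 362, 1770]) cube([903, 370, 28]);
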